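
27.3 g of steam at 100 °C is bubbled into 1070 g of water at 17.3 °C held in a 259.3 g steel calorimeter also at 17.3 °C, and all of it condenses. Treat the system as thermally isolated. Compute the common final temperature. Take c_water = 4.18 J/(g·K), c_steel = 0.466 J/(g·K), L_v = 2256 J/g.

Let T be the final temperature. ΣQ_i = 0:
condense steam: −27.3×2256 = −61589
  condensate cools 100→T: 27.3×4.18×(T − 100) = 114.11(T − 100)
  water warms: 1070×4.18×(T − 17.3) = 4472.6(T − 17.3)
  cup: 120.83(T − 17.3)
4707.5 T = 61589 + 11411 + 79466 = 152467
T ≈ 32.39 °C — below 100 °C, confirming all the steam condensed.

T_f ≈ 32.4 °C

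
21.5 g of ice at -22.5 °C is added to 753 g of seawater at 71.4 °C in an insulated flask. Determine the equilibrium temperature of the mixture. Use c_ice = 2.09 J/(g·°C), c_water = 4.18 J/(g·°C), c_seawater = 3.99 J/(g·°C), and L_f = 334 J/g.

T_f ≈ 66.7 °C

Heat gained plus heat lost sum to zero:
ice -22.5→0 °C: 21.5·2.09·22.5 = 1011
  fusion: m_ice L_f = 21.5·334 = 7181
  warm the meltwater: 89.87 T
  seawater cools: 753·3.99·(T − 71.4) = 3004.5(T − 71.4)
3094.3 T = 214519 − 8192 = 206327
T ≈ 66.68 °C (positive, so assuming full melt was valid).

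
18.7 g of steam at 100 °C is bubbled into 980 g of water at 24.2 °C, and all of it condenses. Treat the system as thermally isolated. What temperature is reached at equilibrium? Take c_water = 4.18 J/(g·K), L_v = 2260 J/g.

Taking heat into each body as positive, Σ m c ΔT = 0:
latent heat released on condensation: 18.7×2260 = 42262
  condensate cools 100→T: 18.7×4.18×(T − 100) = 78.17(T − 100)
  water warms: 980×4.18×(T − 24.2) = 4096.4(T − 24.2)
4174.6 T = 42262 + 7816.6 + 99133 = 149211
T ≈ 35.74 °C (< 100 °C, so full condensation is consistent).

T_f ≈ 35.7 °C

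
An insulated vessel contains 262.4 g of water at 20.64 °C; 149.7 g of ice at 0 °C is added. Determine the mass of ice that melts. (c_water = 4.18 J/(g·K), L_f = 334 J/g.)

Heat available from the water dropping to 0 °C: 262.4×4.18×20.64 = 22639 J.
To melt every bit of ice: 149.7×334 = 50000 J.
22639 J < 50000 J, so only part of the ice melts and the system sits at 0 °C.
Mass melted = 22639/334 ≈ 67.78 g.

m_melted ≈ 67.8 g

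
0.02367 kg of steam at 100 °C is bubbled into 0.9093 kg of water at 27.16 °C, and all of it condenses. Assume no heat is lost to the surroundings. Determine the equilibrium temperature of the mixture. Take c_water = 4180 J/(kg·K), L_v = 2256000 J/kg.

T_f ≈ 42.7 °C

Taking heat into each body as positive, Σ m c ΔT = 0:
steam→water at 100 °C releases m L_v = 0.02367×2256000 = 53400; condensate cools 100→T: 0.02367×4180×(T − 100) = 98.94(T − 100); original water: 3800.9(T − 27.16)
3899.8 T = 53400 + 9894.1 + 103232 = 166525
T ≈ 42.70 °C (< 100 °C, so full condensation is consistent).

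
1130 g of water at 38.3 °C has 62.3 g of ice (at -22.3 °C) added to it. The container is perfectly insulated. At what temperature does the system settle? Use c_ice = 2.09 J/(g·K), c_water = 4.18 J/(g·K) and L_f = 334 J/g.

T_f ≈ 31.5 °C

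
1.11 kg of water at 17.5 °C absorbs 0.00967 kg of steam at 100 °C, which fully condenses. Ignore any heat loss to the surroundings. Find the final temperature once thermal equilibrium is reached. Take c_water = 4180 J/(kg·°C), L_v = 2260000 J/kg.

T_f ≈ 22.9 °C

Let T be the final temperature. ΣQ_i = 0:
latent heat released on condensation: 0.00967×2260000 = 21854; condensate cools 100→T: 0.00967×4180×(T − 100) = 40.42(T − 100); water warms: 1.11×4180×(T − 17.5) = 4639.8(T − 17.5)
4680.2 T = 21854 + 4042.1 + 81196 = 107093
T ≈ 22.88 °C (< 100 °C, so full condensation is consistent).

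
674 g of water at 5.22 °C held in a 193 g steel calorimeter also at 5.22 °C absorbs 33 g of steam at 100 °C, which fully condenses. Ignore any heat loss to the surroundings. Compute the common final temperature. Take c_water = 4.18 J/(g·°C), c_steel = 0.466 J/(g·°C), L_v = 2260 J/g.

Sum of m c ΔT and latent-heat terms is zero:
steam→water at 100 °C releases m L_v = 33×2260 = 74580
  condensed water 100 °C→T: 137.94(T − 100)
  water warms: 674×4.18×(T − 5.22) = 2817.3(T − 5.22)
  cup: 89.94(T − 5.22)
3045.2 T = 74580 + 13794 + 15176 = 103550
T ≈ 34.00 °C (< 100 °C, so full condensation is consistent).

T_f ≈ 34.0 °C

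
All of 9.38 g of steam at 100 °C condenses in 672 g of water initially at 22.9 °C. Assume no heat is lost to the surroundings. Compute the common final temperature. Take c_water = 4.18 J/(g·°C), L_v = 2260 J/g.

T_f ≈ 31.4 °C

Sum of m c ΔT and latent-heat terms is zero:
condense steam: −9.38×2260 = −21199; condensate cools 100→T: 9.38×4.18×(T − 100) = 39.21(T − 100); water warms: 672×4.18×(T − 22.9) = 2809(T − 22.9)
2848.2 T = 21199 + 3920.8 + 64325 = 89445
T ≈ 31.40 °C — below 100 °C, confirming all the steam condensed.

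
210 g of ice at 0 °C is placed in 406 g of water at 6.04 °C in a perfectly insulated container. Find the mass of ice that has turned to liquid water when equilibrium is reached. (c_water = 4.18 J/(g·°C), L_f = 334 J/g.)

m_melted ≈ 30.7 g

Heat available from the water dropping to 0 °C: 406·4.18·6.04 = 10250 J.
Fully melting the ice requires m_ice L_f = 210·334 = 70140 J.
10250 J < 70140 J, so only part of the ice melts and the system sits at 0 °C.
m_melted·334 = 10250  ⇒  m_melted ≈ 30.69 g.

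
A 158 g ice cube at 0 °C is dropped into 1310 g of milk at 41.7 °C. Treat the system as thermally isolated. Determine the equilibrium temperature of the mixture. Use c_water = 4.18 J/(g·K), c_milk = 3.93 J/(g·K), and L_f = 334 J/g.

Conservation of energy gives ΣQ = 0:
fusion: m_ice L_f = 158·334 = 52772; warm the meltwater: 660.44 T; milk cools: 1310·3.93·(T − 41.7) = 5148.3(T − 41.7)
5808.7 T = 214684 − 52772 = 161912
T ≈ 27.87 °C (positive, so assuming full melt was valid).

T_f ≈ 27.9 °C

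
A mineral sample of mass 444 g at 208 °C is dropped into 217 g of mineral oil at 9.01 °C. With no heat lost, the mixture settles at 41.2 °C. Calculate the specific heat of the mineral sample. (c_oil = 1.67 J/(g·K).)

c ≈ 0.158 J/(g·K)

m_s c (T_s − T_f) = m_oil c_oil (T_f − T_0):
444×c×(208 − 41.2) = 217×1.67×(41.2 − 9.01)
74059 c = 11665  ⇒  c ≈ 0.1575 J/(g·K)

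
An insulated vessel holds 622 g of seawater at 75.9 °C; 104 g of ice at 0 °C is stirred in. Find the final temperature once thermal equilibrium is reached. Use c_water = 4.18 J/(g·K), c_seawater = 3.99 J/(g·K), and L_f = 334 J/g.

Taking heat into each body as positive, Σ m c ΔT = 0:
fusion: m_ice L_f = 104·334 = 34736; warm the meltwater: 434.72 T; seawater: 2481.8(T − 75.9)
2916.5 T = 188367 − 34736 = 153631
T ≈ 52.68 °C. Since T > 0 °C, the all-ice-melts assumption holds.

T_f ≈ 52.7 °C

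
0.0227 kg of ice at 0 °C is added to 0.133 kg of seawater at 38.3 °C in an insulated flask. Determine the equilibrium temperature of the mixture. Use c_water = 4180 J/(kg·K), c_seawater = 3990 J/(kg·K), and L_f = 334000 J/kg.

Energy balance with sensible and latent terms:
melt ice: 0.0227×334000 = 7581.8
  meltwater 0→T: 0.0227×4180×T = 94.89 T
  seawater cools: 0.133×3990×(T − 38.3) = 530.67(T − 38.3)
625.56 T = 20325 − 7581.8 = 12743
T ≈ 20.37 °C (positive, so assuming full melt was valid).

T_f ≈ 20.4 °C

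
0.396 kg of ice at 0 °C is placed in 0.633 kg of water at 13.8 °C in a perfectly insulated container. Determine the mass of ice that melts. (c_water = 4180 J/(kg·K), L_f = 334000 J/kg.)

Cooling the water to 0 °C releases 0.633×4180×13.8 = 36514 J.
Melting all 0.396 kg of ice would need 0.396×334000 = 132264 J.
That's not enough to melt it all — equilibrium is at 0 °C with ice remaining.
m_melt = 36514 / L_f = 0.1093 kg.

m_melted ≈ 0.109 kg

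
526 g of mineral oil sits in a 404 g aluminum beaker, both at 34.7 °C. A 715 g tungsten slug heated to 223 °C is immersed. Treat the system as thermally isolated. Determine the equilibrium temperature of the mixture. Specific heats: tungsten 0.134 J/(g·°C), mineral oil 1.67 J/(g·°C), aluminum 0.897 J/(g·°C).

Conservation of energy gives ΣQ = 0:
715×0.134×(T − 223) + 526×1.67×(T − 34.7) + 404×0.897×(T − 34.7) = 0
95.81(T − 223) + 878.42(T − 34.7) + 362.39(T − 34.7) = 0
1336.6 T = 64422
T ≈ 48.20 °C

T_f ≈ 48.2 °C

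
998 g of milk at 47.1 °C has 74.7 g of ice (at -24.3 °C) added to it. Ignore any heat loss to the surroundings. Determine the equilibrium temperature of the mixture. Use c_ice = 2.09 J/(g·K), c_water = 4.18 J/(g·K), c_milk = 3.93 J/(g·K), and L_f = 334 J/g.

T_f ≈ 36.8 °C

Let T be the final temperature. ΣQ_i = 0:
ice -24.3→0 °C: 74.7×2.09×24.3 = 3793.8; latent heat to melt: 74.7×334 = 24950; warm the meltwater: 312.25 T; milk cools: 998×3.93×(T − 47.1) = 3922.1(T − 47.1)
4234.4 T = 184733 − 28744 = 155989
T ≈ 36.84 °C — above 0 °C, consistent with complete melting.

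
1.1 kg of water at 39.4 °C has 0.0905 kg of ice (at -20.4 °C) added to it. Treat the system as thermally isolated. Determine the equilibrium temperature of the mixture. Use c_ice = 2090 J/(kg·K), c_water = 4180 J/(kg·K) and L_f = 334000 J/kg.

Setting the total heat transfer to zero:
warm ice to 0 °C: 0.0905×2090×(0 − (-20.4)) = 3858.6; fusion: m_ice L_f = 0.0905×334000 = 30227; meltwater 0→T: 0.0905×4180×T = 378.29 T; water: 4598(T − 39.4)
4976.3 T = 181161 − 34086 = 147076
T ≈ 29.56 °C (positive, so assuming full melt was valid).

T_f ≈ 29.6 °C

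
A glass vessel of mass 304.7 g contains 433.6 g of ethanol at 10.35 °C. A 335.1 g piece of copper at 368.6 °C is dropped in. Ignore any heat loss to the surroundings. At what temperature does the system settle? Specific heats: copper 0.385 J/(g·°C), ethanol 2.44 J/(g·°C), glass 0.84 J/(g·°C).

T_f ≈ 42.4 °C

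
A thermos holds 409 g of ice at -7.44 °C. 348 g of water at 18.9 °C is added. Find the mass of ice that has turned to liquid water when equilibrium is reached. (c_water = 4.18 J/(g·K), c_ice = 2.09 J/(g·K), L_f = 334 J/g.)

m_melted ≈ 63.3 g

Water can give up m c ΔT = 348×4.18×18.9 = 27493 J before reaching 0 °C.
Of that, 409×2.09×7.44 = 6359.8 J goes to bring the ice to 0 °C, leaving 21133 J.
Melting all 409 g of ice would need 409×334 = 136606 J.
Since 21133 < 136606 J, not all the ice melts; equilibrium is at 0 °C.
m_melted×334 = 21133  ⇒  m_melted ≈ 63.27 g.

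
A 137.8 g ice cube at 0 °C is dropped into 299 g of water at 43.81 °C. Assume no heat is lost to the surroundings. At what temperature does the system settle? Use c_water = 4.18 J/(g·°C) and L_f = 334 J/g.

Setting the total heat transfer to zero:
melt ice: 137.8·334 = 46025
  meltwater 0→T: 137.8·4.18·T = 576 T
  water: 1249.8(T − 43.81)
1825.8 T = 54755 − 46025 = 8729.4
T ≈ 4.78 °C. Since T > 0 °C, the all-ice-melts assumption holds.

T_f ≈ 4.8 °C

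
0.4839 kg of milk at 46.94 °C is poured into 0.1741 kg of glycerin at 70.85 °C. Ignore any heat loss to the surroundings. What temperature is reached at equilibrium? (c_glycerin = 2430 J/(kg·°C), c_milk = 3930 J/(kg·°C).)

T_f ≈ 51.3 °C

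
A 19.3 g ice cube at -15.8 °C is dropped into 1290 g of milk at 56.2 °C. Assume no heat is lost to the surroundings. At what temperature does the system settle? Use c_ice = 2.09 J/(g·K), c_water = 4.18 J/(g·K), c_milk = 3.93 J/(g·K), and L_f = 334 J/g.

T_f ≈ 53.9 °C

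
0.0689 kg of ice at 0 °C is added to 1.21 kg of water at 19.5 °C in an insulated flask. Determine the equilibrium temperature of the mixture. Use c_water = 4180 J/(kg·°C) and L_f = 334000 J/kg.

T_f ≈ 14.1 °C

Let T be the final temperature. ΣQ_i = 0:
melt ice: 0.0689×334000 = 23013; meltwater 0→T: 0.0689×4180×T = 288 T; water: 5057.8(T − 19.5)
5345.8 T = 98627 − 23013 = 75614
T ≈ 14.14 °C (positive, so assuming full melt was valid).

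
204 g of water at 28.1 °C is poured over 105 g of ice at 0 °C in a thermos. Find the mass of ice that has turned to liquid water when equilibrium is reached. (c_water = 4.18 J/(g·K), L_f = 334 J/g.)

m_melted ≈ 71.7 g

Cooling the water to 0 °C releases 204·4.18·28.1 = 23961 J.
To melt every bit of ice: 105·334 = 35070 J.
Since 23961 < 35070 J, not all the ice melts; equilibrium is at 0 °C.
m_melt = 23961 / L_f = 71.74 g.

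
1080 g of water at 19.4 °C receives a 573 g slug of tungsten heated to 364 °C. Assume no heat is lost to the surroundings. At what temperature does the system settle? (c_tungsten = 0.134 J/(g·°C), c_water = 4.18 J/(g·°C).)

T_f ≈ 25.2 °C

T_f = Σ m_i c_i T_i / Σ m_i c_i:
T_f = (76.78·364 + 4514.4·19.4) / (76.78 + 4514.4)
    = 115528 / 4591.2 ≈ 25.16 °C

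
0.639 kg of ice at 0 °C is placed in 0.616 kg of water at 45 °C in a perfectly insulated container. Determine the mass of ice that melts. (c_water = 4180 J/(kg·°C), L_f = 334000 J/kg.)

Heat available from the water dropping to 0 °C: 0.616·4180·45 = 115870 J.
To melt every bit of ice: 0.639·334000 = 213426 J.
That's not enough to melt it all — equilibrium is at 0 °C with ice remaining.
Mass melted = 115870/334000 ≈ 0.3469 kg.

m_melted ≈ 0.347 kg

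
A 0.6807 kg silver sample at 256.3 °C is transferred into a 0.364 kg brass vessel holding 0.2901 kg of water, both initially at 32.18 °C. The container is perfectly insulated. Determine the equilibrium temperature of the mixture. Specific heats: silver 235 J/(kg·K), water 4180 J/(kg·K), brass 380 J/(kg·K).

T_f ≈ 55.9 °C

Setting the total heat transfer to zero:
0.6807×235×(T − 256.3) + 0.2901×4180×(T − 32.18) + 0.364×380×(T − 32.18) = 0
1510.9 T = 84472
T ≈ 55.91 °C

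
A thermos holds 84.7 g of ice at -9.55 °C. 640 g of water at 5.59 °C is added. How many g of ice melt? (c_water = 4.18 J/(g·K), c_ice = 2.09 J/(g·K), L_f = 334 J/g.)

m_melted ≈ 39.7 g

Heat available from the water dropping to 0 °C: 640·4.18·5.59 = 14954 J.
Warming the ice to 0 °C takes 84.7·2.09·9.55 = 1690.6 J, leaving 13264 J for melting.
Fully melting the ice requires m_ice L_f = 84.7·334 = 28290 J.
Since 13264 < 28290 J, not all the ice melts; equilibrium is at 0 °C.
m_melt = 13264 / L_f = 39.71 g.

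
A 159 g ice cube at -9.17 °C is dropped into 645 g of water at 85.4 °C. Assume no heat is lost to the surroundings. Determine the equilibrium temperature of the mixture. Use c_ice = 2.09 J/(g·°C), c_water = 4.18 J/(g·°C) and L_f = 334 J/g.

Let T be the final temperature. ΣQ_i = 0:
warm ice to 0 °C: 159×2.09×(0 − (-9.17)) = 3047.3
  fusion: m_ice L_f = 159×334 = 53106
  warm the meltwater: 664.62 T
  water: 2696.1(T − 85.4)
3360.7 T = 230247 − 56153 = 174094
T ≈ 51.80 °C. Since T > 0 °C, the all-ice-melts assumption holds.

T_f ≈ 51.8 °C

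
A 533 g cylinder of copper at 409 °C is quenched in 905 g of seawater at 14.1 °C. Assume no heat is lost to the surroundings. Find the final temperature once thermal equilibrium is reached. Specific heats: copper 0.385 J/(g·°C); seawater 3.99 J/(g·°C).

T_f ≈ 35.3 °C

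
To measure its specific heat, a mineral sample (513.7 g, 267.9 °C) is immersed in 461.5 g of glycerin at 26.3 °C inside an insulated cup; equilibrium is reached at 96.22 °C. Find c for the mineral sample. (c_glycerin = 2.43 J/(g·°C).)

Heat lost by the mineral sample = heat gained by the glycerin:
513.7×c×(267.9 − 96.22) = 461.5×2.43×(96.22 − 26.3)
88192 c = 78411  ⇒  c ≈ 0.8891 J/(g·°C)

c ≈ 0.889 J/(g·°C)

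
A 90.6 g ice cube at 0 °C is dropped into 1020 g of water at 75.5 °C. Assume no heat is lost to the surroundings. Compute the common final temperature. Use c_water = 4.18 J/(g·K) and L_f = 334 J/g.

T_f ≈ 62.8 °C

Heat gained plus heat lost sum to zero:
fusion: m_ice L_f = 90.6×334 = 30260; warm the meltwater: 378.71 T; water: 4263.6(T − 75.5)
4642.3 T = 321902 − 30260 = 291641
T ≈ 62.82 °C. Since T > 0 °C, the all-ice-melts assumption holds.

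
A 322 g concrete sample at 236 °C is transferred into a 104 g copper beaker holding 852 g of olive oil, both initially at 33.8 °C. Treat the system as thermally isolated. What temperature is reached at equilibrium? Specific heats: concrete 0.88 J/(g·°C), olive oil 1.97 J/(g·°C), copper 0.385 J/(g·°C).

T_f ≈ 62.4 °C

Heat gained plus heat lost sum to zero:
322·0.88·(T − 236) + 852·1.97·(T − 33.8) + 104·0.385·(T − 33.8) = 0
2001.8 T = 124958
T ≈ 62.42 °C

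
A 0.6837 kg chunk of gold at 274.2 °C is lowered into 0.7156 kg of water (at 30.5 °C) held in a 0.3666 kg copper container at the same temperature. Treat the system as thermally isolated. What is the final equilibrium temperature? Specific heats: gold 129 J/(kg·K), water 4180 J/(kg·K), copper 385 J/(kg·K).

T_f ≈ 37.2 °C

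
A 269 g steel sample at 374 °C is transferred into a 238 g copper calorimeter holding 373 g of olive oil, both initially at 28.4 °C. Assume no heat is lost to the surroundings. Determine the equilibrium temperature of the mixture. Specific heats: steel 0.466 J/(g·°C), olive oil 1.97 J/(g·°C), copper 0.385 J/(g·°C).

T_f ≈ 73.9 °C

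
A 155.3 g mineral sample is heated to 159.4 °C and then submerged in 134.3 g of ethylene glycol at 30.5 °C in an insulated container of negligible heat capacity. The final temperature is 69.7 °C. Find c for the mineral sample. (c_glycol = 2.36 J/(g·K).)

c ≈ 0.892 J/(g·K)

Heat lost by the mineral sample = heat gained by the glycol:
155.3×c×(159.4 − 69.7) = 134.3×2.36×(69.7 − 30.5)
13930 c = 12424  ⇒  c ≈ 0.8919 J/(g·K)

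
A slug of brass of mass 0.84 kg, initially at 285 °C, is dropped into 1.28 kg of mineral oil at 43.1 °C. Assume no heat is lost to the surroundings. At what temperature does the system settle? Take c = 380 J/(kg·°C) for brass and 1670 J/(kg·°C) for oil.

T_f ≈ 74.5 °C

Conservation of energy gives ΣQ = 0:
0.84×380×(T − 285) + 1.28×1670×(T − 43.1) = 0
2456.8 T = 183103
T = 183103 / 2456.8 = 74.5 °C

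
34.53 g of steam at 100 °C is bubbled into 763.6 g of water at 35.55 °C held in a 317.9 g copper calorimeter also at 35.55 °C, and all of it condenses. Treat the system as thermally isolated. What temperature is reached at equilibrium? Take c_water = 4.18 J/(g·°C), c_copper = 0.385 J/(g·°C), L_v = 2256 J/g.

T_f ≈ 60.8 °C

Taking heat into each body as positive, Σ m c ΔT = 0:
condense steam: −34.53·2256 = −77900; condensed water 100 °C→T: 144.34(T − 100); original water: 3191.8(T − 35.55); cup: 122.39(T − 35.55)
3458.6 T = 77900 + 14434 + 117821 = 210154
T ≈ 60.76 °C — below 100 °C, confirming all the steam condensed.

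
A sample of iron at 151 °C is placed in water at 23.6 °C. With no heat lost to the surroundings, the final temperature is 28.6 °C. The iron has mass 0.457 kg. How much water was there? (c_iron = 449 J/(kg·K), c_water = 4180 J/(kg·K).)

m ≈ 1.2 kg

|Q_iron| = |Q_water|:
0.457·449·(151 − 28.6) = m·4180·(28.6 − 23.6)
20900 m = 25116  ⇒  m ≈ 1.202 kg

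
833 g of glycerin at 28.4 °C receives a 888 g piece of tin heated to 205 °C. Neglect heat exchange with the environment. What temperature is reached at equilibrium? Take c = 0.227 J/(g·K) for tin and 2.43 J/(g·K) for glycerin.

T_f ≈ 44.4 °C

Heat gained plus heat lost sum to zero:
888*0.227*(T − 205) + 833*2.43*(T − 28.4) = 0
201.58(T − 205) + 2024.2(T − 28.4) = 0
(201.58 + 2024.2) T = 201.58*205 + 2024.2*28.4
T ≈ 44.39 °C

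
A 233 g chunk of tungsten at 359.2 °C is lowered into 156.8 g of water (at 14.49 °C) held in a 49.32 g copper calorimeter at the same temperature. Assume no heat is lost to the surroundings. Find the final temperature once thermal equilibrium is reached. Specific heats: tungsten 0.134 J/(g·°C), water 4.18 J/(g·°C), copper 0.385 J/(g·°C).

Setting the total heat transfer to zero:
233×0.134×(T − 359.2) + 156.8×4.18×(T − 14.49) + 49.32×0.385×(T − 14.49) = 0
31.22(T − 359.2) + 655.42(T − 14.49) + 18.99(T − 14.49) = 0
705.63 T = 20987
T = 20987/705.63 ≈ 29.74 °C

T_f ≈ 29.7 °C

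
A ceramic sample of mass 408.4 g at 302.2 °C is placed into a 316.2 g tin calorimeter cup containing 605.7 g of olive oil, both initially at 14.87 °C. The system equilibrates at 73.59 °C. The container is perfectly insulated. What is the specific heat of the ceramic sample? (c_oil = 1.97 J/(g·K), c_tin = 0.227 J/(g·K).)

c ≈ 0.796 J/(g·K)

Heat gained plus heat lost sum to zero:
408.4×c×(73.59 − 302.2) + 605.7×1.97×(73.59 − 14.87) + 316.2×0.227×(73.59 − 14.87) = 0
-93364 c = -74281
c = -74281/-93364 ≈ 0.7956 J/(g·K)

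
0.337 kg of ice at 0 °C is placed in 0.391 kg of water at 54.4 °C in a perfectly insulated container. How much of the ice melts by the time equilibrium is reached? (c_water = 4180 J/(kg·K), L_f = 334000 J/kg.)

Heat available from the water dropping to 0 °C: 0.391·4180·54.4 = 88910 J.
To melt every bit of ice: 0.337·334000 = 112558 J.
Since 88910 < 112558 J, not all the ice melts; equilibrium is at 0 °C.
m_melt = 88910 / L_f = 0.2662 kg.

m_melted ≈ 0.266 kg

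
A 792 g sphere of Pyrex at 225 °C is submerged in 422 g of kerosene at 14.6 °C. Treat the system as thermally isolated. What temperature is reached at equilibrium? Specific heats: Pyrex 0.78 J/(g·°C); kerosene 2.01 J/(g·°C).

Setting the total heat transfer to zero:
792*0.78*(T − 225) + 422*2.01*(T − 14.6) = 0
(617.76 + 848.22) T = 617.76*225 + 848.22*14.6
T = 151380 / 1466 = 103 °C

T_f ≈ 103.3 °C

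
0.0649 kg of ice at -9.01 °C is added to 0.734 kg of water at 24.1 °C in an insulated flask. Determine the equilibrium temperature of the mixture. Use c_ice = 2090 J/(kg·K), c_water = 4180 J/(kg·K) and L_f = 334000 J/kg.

T_f ≈ 15.3 °C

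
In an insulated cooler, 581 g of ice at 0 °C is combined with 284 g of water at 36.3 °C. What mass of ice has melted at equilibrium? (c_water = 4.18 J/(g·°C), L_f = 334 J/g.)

m_melted ≈ 129 g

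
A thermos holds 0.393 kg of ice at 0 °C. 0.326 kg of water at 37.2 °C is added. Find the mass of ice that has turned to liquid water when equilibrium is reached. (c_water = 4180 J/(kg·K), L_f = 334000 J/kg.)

m_melted ≈ 0.152 kg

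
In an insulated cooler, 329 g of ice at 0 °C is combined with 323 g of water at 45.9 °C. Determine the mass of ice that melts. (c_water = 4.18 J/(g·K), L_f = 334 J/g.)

Cooling the water to 0 °C releases 323·4.18·45.9 = 61971 J.
To melt every bit of ice: 329·334 = 109886 J.
61971 J < 109886 J, so only part of the ice melts and the system sits at 0 °C.
m_melted·334 = 61971  ⇒  m_melted ≈ 185.5 g.

m_melted ≈ 186 g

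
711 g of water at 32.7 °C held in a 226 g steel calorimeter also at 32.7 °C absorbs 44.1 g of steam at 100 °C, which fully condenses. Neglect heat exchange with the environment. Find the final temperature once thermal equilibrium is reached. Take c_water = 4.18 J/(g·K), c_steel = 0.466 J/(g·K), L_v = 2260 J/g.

Taking heat into each body as positive, Σ m c ΔT = 0:
condense steam: −44.1·2260 = −99666; condensed water 100 °C→T: 184.34(T − 100); water warms: 711·4.18·(T − 32.7) = 2972(T − 32.7); cup: 105.32(T − 32.7)
3261.6 T = 99666 + 18434 + 100628 = 218727
T ≈ 67.06 °C, under the boiling point, so the assumption holds.

T_f ≈ 67.1 °C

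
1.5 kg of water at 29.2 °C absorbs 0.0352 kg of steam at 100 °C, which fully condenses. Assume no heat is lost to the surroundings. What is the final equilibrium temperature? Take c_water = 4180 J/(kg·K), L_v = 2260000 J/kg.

Taking heat into each body as positive, Σ m c ΔT = 0:
condense steam: −0.0352·2260000 = −79552; condensed water 100 °C→T: 147.14(T − 100); water warms: 1.5·4180·(T − 29.2) = 6270(T − 29.2)
6417.1 T = 79552 + 14714 + 183084 = 277350
T ≈ 43.22 °C — below 100 °C, confirming all the steam condensed.

T_f ≈ 43.2 °C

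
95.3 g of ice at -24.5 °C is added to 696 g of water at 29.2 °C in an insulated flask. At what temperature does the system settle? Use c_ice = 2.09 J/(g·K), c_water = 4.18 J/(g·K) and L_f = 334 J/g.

Conservation of energy gives ΣQ = 0:
ice -24.5→0 °C: 95.3×2.09×24.5 = 4879.8; melt ice: 95.3×334 = 31830; warm the meltwater: 398.35 T; water cools: 696×4.18×(T − 29.2) = 2909.3(T − 29.2)
3307.6 T = 84951 − 36710 = 48241
T ≈ 14.58 °C (positive, so assuming full melt was valid).

T_f ≈ 14.6 °C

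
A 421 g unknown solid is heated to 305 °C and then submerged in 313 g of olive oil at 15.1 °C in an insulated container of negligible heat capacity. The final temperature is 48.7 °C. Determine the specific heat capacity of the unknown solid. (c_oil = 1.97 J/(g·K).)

Heat lost by the unknown solid = heat gained by the oil:
421·c·(305 − 48.7) = 313·1.97·(48.7 − 15.1)
107902 c = 20718  ⇒  c ≈ 0.192 J/(g·K)

c ≈ 0.192 J/(g·K)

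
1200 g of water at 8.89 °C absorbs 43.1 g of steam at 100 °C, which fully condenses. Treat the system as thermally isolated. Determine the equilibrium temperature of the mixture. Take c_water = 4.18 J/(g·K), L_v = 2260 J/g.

Energy balance with sensible and latent terms:
condense steam: −43.1×2260 = −97406; condensate cools 100→T: 43.1×4.18×(T − 100) = 180.16(T − 100); original water: 5016(T − 8.89)
5196.2 T = 97406 + 18016 + 44592 = 160014
T ≈ 30.79 °C (< 100 °C, so full condensation is consistent).

T_f ≈ 30.8 °C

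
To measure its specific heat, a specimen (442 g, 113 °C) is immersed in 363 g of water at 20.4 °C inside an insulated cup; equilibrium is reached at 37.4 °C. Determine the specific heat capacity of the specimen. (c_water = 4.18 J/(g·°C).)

Let T be the final temperature. ΣQ_i = 0:
442×c×(37.4 − 113) + 363×4.18×(37.4 − 20.4) = 0
-33415 c = -25795
c = -25795/-33415 ≈ 0.7719 J/(g·°C)

c ≈ 0.772 J/(g·°C)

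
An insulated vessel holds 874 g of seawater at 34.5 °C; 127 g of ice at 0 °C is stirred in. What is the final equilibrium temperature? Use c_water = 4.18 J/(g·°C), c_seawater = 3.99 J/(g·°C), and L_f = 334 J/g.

T_f ≈ 19.4 °C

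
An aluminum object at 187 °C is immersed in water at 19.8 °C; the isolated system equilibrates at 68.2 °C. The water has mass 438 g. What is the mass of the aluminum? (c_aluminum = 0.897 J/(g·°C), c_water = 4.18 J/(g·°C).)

m ≈ 832 g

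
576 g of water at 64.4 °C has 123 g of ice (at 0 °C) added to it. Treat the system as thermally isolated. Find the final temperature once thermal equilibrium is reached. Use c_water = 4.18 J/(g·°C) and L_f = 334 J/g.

T_f ≈ 39.0 °C

Setting the total heat transfer to zero:
latent heat to melt: 123×334 = 41082; meltwater 0→T: 123×4.18×T = 514.14 T; water cools: 576×4.18×(T − 64.4) = 2407.7(T − 64.4)
2921.8 T = 155055 − 41082 = 113973
T ≈ 39.01 °C (positive, so assuming full melt was valid).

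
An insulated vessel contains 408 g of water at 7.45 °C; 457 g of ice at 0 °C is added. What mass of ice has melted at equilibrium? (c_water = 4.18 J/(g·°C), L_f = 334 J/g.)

m_melted ≈ 38 g

Water can give up m c ΔT = 408×4.18×7.45 = 12706 J before reaching 0 °C.
To melt every bit of ice: 457×334 = 152638 J.
12706 J < 152638 J, so only part of the ice melts and the system sits at 0 °C.
Mass melted = 12706/334 ≈ 38.04 g.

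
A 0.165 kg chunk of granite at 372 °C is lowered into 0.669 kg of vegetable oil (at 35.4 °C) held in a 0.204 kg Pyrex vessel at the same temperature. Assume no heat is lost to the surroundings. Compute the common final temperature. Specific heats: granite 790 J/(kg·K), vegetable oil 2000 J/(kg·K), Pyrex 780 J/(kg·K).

Heat gained plus heat lost sum to zero:
0.165*790*(T − 372) + 0.669*2000*(T − 35.4) + 0.204*780*(T − 35.4) = 0
130.35(T − 372) + 1338(T − 35.4) + 159.12(T − 35.4) = 0
(130.35 + 1338 + 159.12) T = 130.35*372 + 1338*35.4 + 159.12*35.4
T = 101488/1627.5 ≈ 62.36 °C

T_f ≈ 62.4 °C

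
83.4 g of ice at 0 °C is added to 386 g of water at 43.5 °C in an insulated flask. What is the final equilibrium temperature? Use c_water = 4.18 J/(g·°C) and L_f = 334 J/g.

Energy conservation, ΣQ = 0:
fusion: m_ice L_f = 83.4×334 = 27856; warm the meltwater: 348.61 T; water: 1613.5(T − 43.5)
1962.1 T = 70186 − 27856 = 42331
T ≈ 21.57 °C. Since T > 0 °C, the all-ice-melts assumption holds.

T_f ≈ 21.6 °C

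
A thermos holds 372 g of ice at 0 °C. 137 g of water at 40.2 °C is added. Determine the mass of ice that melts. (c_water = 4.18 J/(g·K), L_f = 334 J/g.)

m_melted ≈ 68.9 g

Heat available from the water dropping to 0 °C: 137·4.18·40.2 = 23021 J.
To melt every bit of ice: 372·334 = 124248 J.
That's not enough to melt it all — equilibrium is at 0 °C with ice remaining.
Mass melted = 23021/334 ≈ 68.92 g.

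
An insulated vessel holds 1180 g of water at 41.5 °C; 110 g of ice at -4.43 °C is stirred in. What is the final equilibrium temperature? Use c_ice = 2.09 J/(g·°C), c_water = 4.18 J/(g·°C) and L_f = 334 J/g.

T_f ≈ 31.0 °C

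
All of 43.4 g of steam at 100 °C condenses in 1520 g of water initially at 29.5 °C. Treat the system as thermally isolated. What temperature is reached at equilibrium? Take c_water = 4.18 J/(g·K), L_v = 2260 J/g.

Heat gained plus heat lost sum to zero:
steam→water at 100 °C releases m L_v = 43.4×2260 = 98084; condensate cools 100→T: 43.4×4.18×(T − 100) = 181.41(T − 100); original water: 6353.6(T − 29.5)
6535 T = 98084 + 18141 + 187431 = 303656
T ≈ 46.47 °C (< 100 °C, so full condensation is consistent).

T_f ≈ 46.5 °C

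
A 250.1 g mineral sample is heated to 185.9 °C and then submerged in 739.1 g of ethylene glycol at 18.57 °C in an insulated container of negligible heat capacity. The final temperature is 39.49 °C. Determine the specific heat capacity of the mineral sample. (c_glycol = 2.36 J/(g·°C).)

c ≈ 0.997 J/(g·°C)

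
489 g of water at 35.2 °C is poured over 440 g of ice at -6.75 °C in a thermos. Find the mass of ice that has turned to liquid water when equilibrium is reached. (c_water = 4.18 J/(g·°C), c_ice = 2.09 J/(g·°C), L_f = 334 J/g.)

m_melted ≈ 197 g

Cooling the water to 0 °C releases 489×4.18×35.2 = 71950 J.
Warming the ice to 0 °C takes 440×2.09×6.75 = 6207.3 J, leaving 65742 J for melting.
To melt every bit of ice: 440×334 = 146960 J.
65742 J < 146960 J, so only part of the ice melts and the system sits at 0 °C.
Mass melted = 65742/334 ≈ 196.8 g.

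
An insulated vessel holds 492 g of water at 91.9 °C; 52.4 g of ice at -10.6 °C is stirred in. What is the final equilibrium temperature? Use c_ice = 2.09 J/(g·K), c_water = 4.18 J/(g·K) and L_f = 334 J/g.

Net heat exchanged in the isolated system is zero:
warm ice to 0 °C: 52.4·2.09·(0 − (-10.6)) = 1160.9; fusion: m_ice L_f = 52.4·334 = 17502; warm the meltwater: 219.03 T; water: 2056.6(T − 91.9)
2275.6 T = 188998 − 18662 = 170335
T ≈ 74.85 °C — above 0 °C, consistent with complete melting.

T_f ≈ 74.9 °C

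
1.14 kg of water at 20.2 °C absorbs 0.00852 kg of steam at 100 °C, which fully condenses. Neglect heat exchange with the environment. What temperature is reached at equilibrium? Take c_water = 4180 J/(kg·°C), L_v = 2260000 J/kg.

Conservation of energy gives ΣQ = 0:
steam→water at 100 °C releases m L_v = 0.00852·2260000 = 19255; condensed water 100 °C→T: 35.61(T − 100); original water: 4765.2(T − 20.2)
4800.8 T = 19255 + 3561.4 + 96257 = 119074
T ≈ 24.80 °C, under the boiling point, so the assumption holds.

T_f ≈ 24.8 °C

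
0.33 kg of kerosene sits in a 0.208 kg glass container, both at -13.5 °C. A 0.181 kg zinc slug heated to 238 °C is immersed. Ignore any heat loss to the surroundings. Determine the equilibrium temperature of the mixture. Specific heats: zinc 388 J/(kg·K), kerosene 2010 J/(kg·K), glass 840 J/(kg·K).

T_f ≈ 5.9 °C

Net heat exchanged in the isolated system is zero:
0.181·388·(T − 238) + 0.33·2010·(T − (-13.5)) + 0.208·840·(T − (-13.5)) = 0
(70.23 + 663.3 + 174.72) T = 70.23·238 + 663.3·(-13.5) + 174.72·(-13.5)
T = 5401 / 908.25 = 5.95 °C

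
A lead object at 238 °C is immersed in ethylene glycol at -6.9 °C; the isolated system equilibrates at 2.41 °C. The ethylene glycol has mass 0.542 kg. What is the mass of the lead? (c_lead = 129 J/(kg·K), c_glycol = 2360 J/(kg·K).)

Heat lost by the lead = heat gained by the glycol:
m·129·(238 − 2.41) = 0.542·2360·(2.41 − (-6.9))
30391 m = 11909  ⇒  m ≈ 0.3918 kg

m ≈ 0.392 kg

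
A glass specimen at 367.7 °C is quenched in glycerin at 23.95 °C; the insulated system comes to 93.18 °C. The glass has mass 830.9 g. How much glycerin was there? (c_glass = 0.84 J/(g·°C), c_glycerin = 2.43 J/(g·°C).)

m ≈ 1140 g

Heat lost by the glass = heat gained by the glycerin:
830.9×0.84×(367.7 − 93.18) = m×2.43×(93.18 − 23.95)
168.23 m = 191603  ⇒  m ≈ 1139 g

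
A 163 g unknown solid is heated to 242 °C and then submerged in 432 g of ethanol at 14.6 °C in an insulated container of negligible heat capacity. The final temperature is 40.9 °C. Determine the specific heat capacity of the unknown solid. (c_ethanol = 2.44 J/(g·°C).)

c ≈ 0.846 J/(g·°C)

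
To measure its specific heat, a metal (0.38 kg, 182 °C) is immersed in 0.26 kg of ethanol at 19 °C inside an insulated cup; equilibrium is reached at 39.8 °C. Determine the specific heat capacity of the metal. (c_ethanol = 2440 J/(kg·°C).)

c ≈ 244 J/(kg·°C)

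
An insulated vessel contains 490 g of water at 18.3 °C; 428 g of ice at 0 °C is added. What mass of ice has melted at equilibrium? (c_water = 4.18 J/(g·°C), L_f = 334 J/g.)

Water can give up m c ΔT = 490·4.18·18.3 = 37482 J before reaching 0 °C.
Fully melting the ice requires m_ice L_f = 428·334 = 142952 J.
Since 37482 < 142952 J, not all the ice melts; equilibrium is at 0 °C.
m_melt = 37482 / L_f = 112.2 g.

m_melted ≈ 112 g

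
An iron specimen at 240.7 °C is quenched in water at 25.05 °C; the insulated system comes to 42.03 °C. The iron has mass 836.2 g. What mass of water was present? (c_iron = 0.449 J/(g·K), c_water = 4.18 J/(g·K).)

|Q_iron| = |Q_water|:
836.2×0.449×(240.7 − 42.03) = m×4.18×(42.03 − 25.05)
70.98 m = 74591  ⇒  m ≈ 1051 g

m ≈ 1050 g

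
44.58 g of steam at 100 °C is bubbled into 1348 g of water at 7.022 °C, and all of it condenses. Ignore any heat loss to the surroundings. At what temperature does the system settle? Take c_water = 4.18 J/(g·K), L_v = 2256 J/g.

T_f ≈ 27.3 °C

Let T be the final temperature. ΣQ_i = 0:
latent heat released on condensation: 44.58·2256 = 100572
  condensed water 100 °C→T: 186.34(T − 100)
  water warms: 1348·4.18·(T − 7.022) = 5634.6(T − 7.022)
5821 T = 100572 + 18634 + 39566 = 158773
T ≈ 27.28 °C, under the boiling point, so the assumption holds.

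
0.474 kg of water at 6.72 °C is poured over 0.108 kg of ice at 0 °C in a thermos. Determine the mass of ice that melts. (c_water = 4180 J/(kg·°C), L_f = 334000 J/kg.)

m_melted ≈ 0.0399 kg

Heat available from the water dropping to 0 °C: 0.474·4180·6.72 = 13314 J.
Melting all 0.108 kg of ice would need 0.108·334000 = 36072 J.
That's not enough to melt it all — equilibrium is at 0 °C with ice remaining.
Mass melted = 13314/334000 ≈ 0.03986 kg.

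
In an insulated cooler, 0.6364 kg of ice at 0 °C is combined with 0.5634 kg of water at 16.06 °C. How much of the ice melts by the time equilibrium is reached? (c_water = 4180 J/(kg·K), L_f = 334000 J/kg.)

m_melted ≈ 0.113 kg

Cooling the water to 0 °C releases 0.5634×4180×16.06 = 37821 J.
Melting all 0.6364 kg of ice would need 0.6364×334000 = 212558 J.
Since 37821 < 212558 J, not all the ice melts; equilibrium is at 0 °C.
m_melt = 37821 / L_f = 0.1132 kg.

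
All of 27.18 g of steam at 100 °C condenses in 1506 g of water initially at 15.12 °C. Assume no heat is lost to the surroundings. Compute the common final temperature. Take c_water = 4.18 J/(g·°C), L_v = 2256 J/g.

Heat gained plus heat lost sum to zero:
condense steam: −27.18×2256 = −61318
  condensate cools 100→T: 27.18×4.18×(T − 100) = 113.61(T − 100)
  water warms: 1506×4.18×(T − 15.12) = 6295.1(T − 15.12)
6408.7 T = 61318 + 11361 + 95182 = 167861
T ≈ 26.19 °C, under the boiling point, so the assumption holds.

T_f ≈ 26.2 °C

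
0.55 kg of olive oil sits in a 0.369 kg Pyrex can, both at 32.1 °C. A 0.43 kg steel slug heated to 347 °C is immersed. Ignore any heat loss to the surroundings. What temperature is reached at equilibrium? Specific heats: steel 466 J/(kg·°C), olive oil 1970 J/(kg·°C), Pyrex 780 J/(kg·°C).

Conservation of energy gives ΣQ = 0:
0.43·466·(T − 347) + 0.55·1970·(T − 32.1) + 0.369·780·(T − 32.1) = 0
200.38(T − 347) + 1083.5(T − 32.1) + 287.82(T − 32.1) = 0
1571.7 T = 113551
T ≈ 72.25 °C

T_f ≈ 72.2 °C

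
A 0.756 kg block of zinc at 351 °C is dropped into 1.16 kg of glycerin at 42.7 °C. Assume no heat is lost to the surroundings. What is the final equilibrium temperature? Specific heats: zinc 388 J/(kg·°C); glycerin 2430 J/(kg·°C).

Taking heat into each body as positive, Σ m c ΔT = 0:
0.756*388*(T − 351) + 1.16*2430*(T − 42.7) = 0
(293.33 + 2818.8) T = 293.33*351 + 2818.8*42.7
T = 223321/3112.1 ≈ 71.76 °C

T_f ≈ 71.8 °C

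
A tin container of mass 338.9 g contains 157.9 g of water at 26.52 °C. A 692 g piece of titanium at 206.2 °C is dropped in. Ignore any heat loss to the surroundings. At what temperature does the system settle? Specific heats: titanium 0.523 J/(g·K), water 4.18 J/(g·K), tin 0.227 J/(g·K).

T_f ≈ 85.7 °C

Taking heat into each body as positive, Σ m c ΔT = 0:
692·0.523·(T − 206.2) + 157.9·4.18·(T − 26.52) + 338.9·0.227·(T − 26.52) = 0
361.92(T − 206.2) + 660.02(T − 26.52) + 76.93(T − 26.52) = 0
(361.92 + 660.02 + 76.93) T = 361.92·206.2 + 660.02·26.52 + 76.93·26.52
T = 94171/1098.9 ≈ 85.70 °C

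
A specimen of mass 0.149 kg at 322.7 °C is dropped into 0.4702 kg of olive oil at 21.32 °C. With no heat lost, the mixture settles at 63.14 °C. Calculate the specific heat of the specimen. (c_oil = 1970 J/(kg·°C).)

c ≈ 1000 J/(kg·°C)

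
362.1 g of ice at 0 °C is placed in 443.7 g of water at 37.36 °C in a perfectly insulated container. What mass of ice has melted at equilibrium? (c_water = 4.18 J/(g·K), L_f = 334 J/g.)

Cooling the water to 0 °C releases 443.7·4.18·37.36 = 69290 J.
Fully melting the ice requires m_ice L_f = 362.1·334 = 120941 J.
That's not enough to melt it all — equilibrium is at 0 °C with ice remaining.
m_melted·334 = 69290  ⇒  m_melted ≈ 207.5 g.

m_melted ≈ 207 g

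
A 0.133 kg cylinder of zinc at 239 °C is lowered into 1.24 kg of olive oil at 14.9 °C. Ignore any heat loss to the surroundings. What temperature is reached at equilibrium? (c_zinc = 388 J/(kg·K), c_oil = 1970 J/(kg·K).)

T_f = Σ m_i c_i T_i / Σ m_i c_i:
T_f = (51.6×239 + 2442.8×14.9) / (51.6 + 2442.8)
    = 48731 / 2494.4 ≈ 19.54 °C

T_f ≈ 19.5 °C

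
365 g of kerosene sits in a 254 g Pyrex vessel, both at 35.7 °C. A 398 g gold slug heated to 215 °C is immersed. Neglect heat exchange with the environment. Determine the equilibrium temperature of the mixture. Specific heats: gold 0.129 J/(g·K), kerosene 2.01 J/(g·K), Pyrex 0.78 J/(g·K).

T_f ≈ 45.1 °C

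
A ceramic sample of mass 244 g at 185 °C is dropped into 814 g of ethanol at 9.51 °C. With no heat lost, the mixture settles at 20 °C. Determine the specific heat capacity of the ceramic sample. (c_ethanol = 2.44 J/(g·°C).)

c ≈ 0.518 J/(g·°C)

m_s c (T_s − T_f) = m_ethanol c_ethanol (T_f − T_0):
244×c×(185 − 20) = 814×2.44×(20 − 9.51)
40260 c = 20835  ⇒  c ≈ 0.5175 J/(g·°C)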